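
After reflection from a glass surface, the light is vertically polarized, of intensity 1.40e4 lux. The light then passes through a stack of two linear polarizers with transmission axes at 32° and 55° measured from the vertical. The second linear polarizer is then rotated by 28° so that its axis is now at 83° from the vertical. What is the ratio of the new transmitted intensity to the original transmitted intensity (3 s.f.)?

I_new/I_old ≈ 0.467

Before rotation:
I₁ = I₀ cos²(32° − 0°) = I₀ cos²(32°) = 0.7192 I₀.
I₂ = I₁ cos²(55° − 32°) = 0.7192 I₀ · cos²(23°) = 0.6094 I₀.
After rotation:
I₁ = I₀ cos²(32° − 0°) = I₀ cos²(32°) = 0.7192 I₀.
I₂ = I₁ cos²(83° − 32°) = 0.7192 I₀ · cos²(51°) = 0.2848 I₀.
Ratio = 0.2848 / 0.6094 = 0.4674.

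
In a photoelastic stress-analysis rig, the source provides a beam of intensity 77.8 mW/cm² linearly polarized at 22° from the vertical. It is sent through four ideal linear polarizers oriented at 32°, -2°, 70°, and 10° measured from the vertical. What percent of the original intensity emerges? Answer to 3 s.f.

≈ 1.59%

I₁ = 77.8 mW/cm² · cos²(10°) = 75.45 mW/cm².
I₂ = I₁ · cos²(34°) = 75.45 · 0.6873 = 51.86 mW/cm².
I₃ = I₂ · cos²(72°) = 51.86 · 0.09549 = 4.952 mW/cm².
I₄ = I₃ · cos²(60°) = 4.952 · 0.25 = 1.238 mW/cm².
That is 1.591% of the incident intensity.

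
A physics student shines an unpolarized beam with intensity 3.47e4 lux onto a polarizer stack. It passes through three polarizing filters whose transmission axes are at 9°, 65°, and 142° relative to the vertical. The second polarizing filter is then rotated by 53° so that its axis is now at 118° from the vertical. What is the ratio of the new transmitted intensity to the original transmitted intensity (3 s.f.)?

I_new/I_old ≈ 5.59

Before rotation:
Unpolarized light through the first polarizer → I₁ = ½ I₀, now polarized at 9°.
I₂ = I₁ cos²(65° − 9°) = 0.5 I₀ · cos²(56°) = 0.1563 I₀.
I₃ = I₂ cos²(142° − 65°) = 0.1563 I₀ · cos²(77°) = 0.007912 I₀.
After rotation:
Unpolarized light through the first polarizer → I₁ = ½ I₀, now polarized at 9°.
Angle between axes 1 and 2: 71°. I₂ = 0.5 I₀ · cos²(71°) = 0.053 I₀.
I₃ = I₂ cos²(142° − 118°) = 0.053 I₀ · cos²(24°) = 0.04423 I₀.
Ratio = 0.04423 / 0.007912 = 5.59.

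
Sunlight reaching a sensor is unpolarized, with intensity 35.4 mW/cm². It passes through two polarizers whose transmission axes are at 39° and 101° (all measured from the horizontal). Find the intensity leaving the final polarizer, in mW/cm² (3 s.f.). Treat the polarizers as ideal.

I ≈ 3.90 mW/cm²

Unpolarized light through the first polarizer → I₁ = 35.4 mW/cm²/2 = 17.7 mW/cm², polarized at 39°.
I₂ = I₁ · cos²(62°) = 17.7 · 0.2204 = 3.901 mW/cm².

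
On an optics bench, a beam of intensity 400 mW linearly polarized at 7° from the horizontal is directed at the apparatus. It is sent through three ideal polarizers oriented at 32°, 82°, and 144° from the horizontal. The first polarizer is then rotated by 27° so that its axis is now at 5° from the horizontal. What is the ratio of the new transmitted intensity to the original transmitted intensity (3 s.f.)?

I_new/I_old ≈ 0.149

Before rotation:
By Malus's law, I₁ = I₀ cos²(32° − 7°) = I₀ cos²(25°) = 0.8214 I₀.
I₂ = I₁ cos²(82° − 32°) = 0.8214 I₀ · cos²(50°) = 0.3394 I₀.
I₃ = I₂ cos²(144° − 82°) = 0.3394 I₀ · cos²(62°) = 0.0748 I₀.
After rotation:
I₁ = I₀ cos²(5° − 7°) = I₀ cos²(2°) = 0.9988 I₀.
I₂ = I₁ cos²(82° − 5°) = 0.9988 I₀ · cos²(77°) = 0.05054 I₀.
I₃ = I₂ cos²(144° − 82°) = 0.05054 I₀ · cos²(62°) = 0.01114 I₀.
Ratio = 0.01114 / 0.0748 = 0.1489.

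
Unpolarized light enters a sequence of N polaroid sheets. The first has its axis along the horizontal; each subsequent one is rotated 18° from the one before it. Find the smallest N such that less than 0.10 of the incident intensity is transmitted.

N = 18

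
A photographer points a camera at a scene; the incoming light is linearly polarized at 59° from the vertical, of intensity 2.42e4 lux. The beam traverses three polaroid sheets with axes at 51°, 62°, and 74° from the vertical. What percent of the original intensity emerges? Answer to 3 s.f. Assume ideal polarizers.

By Malus's law, I₁ = 2.42e4 lux · cos²(8°) = 2.373e+04 lux.
I₂ = I₁ · cos²(11°) = 2.373e+04 · 0.9636 = 2.287e+04 lux.
I₃ = I₂ · cos²(12°) = 2.287e+04 · 0.9568 = 2.188e+04 lux.
That is 90.41% of the incident intensity.

≈ 90.4%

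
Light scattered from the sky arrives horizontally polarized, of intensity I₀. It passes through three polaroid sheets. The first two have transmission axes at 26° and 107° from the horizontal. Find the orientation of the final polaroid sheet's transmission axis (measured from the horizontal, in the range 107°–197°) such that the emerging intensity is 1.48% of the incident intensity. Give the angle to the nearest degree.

I₁ = I₀ cos²(26° − 0°) = I₀ cos²(26°) = 0.8078 I₀.
I₂ = I₁ cos²(107° − 26°) = 0.8078 I₀ · cos²(81°) = 0.01977 I₀.
Need I₃/I₀ = 0.0148, so cos²(θ − 107°) = 0.0148 / 0.01977 = 0.7486.
θ − 107° = arccos(√0.7486) = 30.1°, giving θ ≈ 107 + 30.1 = 137.1°.

θ ≈ 137°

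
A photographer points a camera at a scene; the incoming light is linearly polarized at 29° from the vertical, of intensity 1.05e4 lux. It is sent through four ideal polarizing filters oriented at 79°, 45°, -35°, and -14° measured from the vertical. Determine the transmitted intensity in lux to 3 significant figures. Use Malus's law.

By Malus's law, I₁ = 1.05e4 lux · cos²(50°) = 4338 lux.
I₂ = I₁ · cos²(34°) = 4338 · 0.6873 = 2982 lux.
I₃ = I₂ · cos²(80°) = 2982 · 0.03015 = 89.91 lux.
I₄ = I₃ · cos²(21°) = 89.91 · 0.8716 = 78.36 lux.

I ≈ 78.4 lux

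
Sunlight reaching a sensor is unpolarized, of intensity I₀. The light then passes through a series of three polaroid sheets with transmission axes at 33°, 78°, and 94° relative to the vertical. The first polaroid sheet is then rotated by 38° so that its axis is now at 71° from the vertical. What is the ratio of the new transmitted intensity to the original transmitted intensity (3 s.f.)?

Before rotation:
Unpolarized light through the first polarizer → I₁ = ½ I₀, now polarized at 33°.
I₂ = I₁ cos²(78° − 33°) = 0.5 I₀ · cos²(45°) = 0.25 I₀.
I₃ = I₂ cos²(94° − 78°) = 0.25 I₀ · cos²(16°) = 0.231 I₀.
After rotation:
Unpolarized light through the first polarizer → I₁ = ½ I₀, now polarized at 71°.
I₂ = I₁ cos²(78° − 71°) = 0.5 I₀ · cos²(7°) = 0.4926 I₀.
I₃ = I₂ cos²(94° − 78°) = 0.4926 I₀ · cos²(16°) = 0.4552 I₀.
Ratio = 0.4552 / 0.231 = 1.97.

I_new/I_old ≈ 1.97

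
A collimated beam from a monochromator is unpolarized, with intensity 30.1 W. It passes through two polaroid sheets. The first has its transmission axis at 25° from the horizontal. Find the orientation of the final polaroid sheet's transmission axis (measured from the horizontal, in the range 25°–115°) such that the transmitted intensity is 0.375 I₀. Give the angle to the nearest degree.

Unpolarized light through the first polarizer → I₁ = ½ I₀, now polarized at 25°.
Need I₂/I₀ = 0.375, so cos²(θ − 25°) = 0.375 / 0.5 = 0.75.
θ − 25° = arccos(√0.75) = 30.0°, giving θ ≈ 25 + 30.0 = 55.0°.

θ ≈ 55°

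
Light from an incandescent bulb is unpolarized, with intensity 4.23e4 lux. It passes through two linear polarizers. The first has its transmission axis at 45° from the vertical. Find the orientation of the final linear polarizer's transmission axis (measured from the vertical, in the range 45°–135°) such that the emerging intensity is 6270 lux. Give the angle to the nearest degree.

θ ≈ 102°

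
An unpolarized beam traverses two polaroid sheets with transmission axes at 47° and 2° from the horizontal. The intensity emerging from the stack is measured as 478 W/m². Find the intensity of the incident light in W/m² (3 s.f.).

Unpolarized light through the first polarizer → I₁ = ½ I₀, now polarized at 47°.
I₂ = I₁ cos²(2° − 47°) = 0.5 I₀ · cos²(45°) = 0.25 I₀.
So 478 W/m² = 0.25 I₀, giving I₀ = 478/0.25 = 1912 W/m².

I₀ ≈ 1910 W/m²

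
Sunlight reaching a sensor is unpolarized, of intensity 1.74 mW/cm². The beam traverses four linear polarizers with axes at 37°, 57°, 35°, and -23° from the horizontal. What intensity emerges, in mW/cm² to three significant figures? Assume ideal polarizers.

Unpolarized light through the first polarizer → I₁ = 1.74 mW/cm²/2 = 0.87 mW/cm², polarized at 37°.
I₂ = I₁ · cos²(20°) = 0.87 · 0.883 = 0.7682 mW/cm².
I₃ = I₂ · cos²(22°) = 0.7682 · 0.8597 = 0.6604 mW/cm².
I₄ = I₃ · cos²(58°) = 0.6604 · 0.2808 = 0.1855 mW/cm².

I ≈ 0.185 mW/cm²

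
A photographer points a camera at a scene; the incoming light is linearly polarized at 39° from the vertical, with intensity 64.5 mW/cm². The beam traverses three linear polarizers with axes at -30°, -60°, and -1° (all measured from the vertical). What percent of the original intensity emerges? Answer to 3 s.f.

≈ 2.56%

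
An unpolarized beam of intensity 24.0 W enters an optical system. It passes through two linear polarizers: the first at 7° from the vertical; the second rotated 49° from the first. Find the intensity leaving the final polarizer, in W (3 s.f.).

I ≈ 5.16 W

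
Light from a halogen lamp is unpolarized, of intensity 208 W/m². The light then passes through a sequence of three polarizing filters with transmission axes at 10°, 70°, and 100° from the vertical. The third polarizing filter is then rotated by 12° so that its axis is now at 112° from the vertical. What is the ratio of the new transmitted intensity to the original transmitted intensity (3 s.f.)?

Before rotation:
Unpolarized light through the first polarizer → I₁ = ½ I₀, now polarized at 10°.
I₂ = I₁ cos²(70° − 10°) = 0.5 I₀ · cos²(60°) = 0.125 I₀.
I₃ = I₂ cos²(100° − 70°) = 0.125 I₀ · cos²(30°) = 0.09375 I₀.
After rotation:
Unpolarized light through the first polarizer → I₁ = ½ I₀, now polarized at 10°.
I₂ = I₁ cos²(70° − 10°) = 0.5 I₀ · cos²(60°) = 0.125 I₀.
I₃ = I₂ cos²(112° − 70°) = 0.125 I₀ · cos²(42°) = 0.06903 I₀.
Ratio = 0.06903 / 0.09375 = 0.7364.

I_new/I_old ≈ 0.736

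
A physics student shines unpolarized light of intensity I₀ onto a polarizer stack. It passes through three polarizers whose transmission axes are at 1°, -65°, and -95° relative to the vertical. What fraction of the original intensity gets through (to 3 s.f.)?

≈ 0.0620 I₀

Unpolarized light through the first polarizer → I₁ = ½ I₀, now polarized at 1°.
I₂ = I₁ cos²(-65° − 1°) = 0.5 I₀ · cos²(66°) = 0.08272 I₀.
I₃ = I₂ cos²(-95° + 65°) = 0.08272 I₀ · cos²(30°) = 0.06204 I₀.
Transmitted fraction = 0.06204.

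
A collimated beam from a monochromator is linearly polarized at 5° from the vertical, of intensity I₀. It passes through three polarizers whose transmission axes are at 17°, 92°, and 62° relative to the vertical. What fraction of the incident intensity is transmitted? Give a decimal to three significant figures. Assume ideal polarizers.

≈ 0.0481 I₀

By Malus's law, I₁ = I₀ cos²(17° − 5°) = I₀ cos²(12°) = 0.9568 I₀.
I₂ = I₁ cos²(92° − 17°) = 0.9568 I₀ · cos²(75°) = 0.06409 I₀.
I₃ = I₂ cos²(62° − 92°) = 0.06409 I₀ · cos²(30°) = 0.04807 I₀.
Transmitted fraction = 0.04807.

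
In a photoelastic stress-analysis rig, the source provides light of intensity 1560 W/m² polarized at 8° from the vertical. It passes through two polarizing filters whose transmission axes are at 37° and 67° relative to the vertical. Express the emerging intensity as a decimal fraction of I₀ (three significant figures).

I/I₀ ≈ 0.574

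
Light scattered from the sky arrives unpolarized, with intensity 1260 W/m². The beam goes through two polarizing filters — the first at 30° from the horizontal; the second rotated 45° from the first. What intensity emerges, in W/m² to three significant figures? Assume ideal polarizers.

I ≈ 315 W/m²

Unpolarized light through the first polarizer → I₁ = 1260 W/m²/2 = 630 W/m², polarized at 30°.
I₂ = I₁ · cos²(45°) = 630 · 0.5 = 315 W/m².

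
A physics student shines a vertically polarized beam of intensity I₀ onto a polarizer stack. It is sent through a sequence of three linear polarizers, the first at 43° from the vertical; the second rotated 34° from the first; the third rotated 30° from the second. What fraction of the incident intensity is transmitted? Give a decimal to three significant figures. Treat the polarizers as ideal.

By Malus's law, I₁ = I₀ cos²(43° − 0°) = I₀ cos²(43°) = 0.5349 I₀.
I₂ = I₁ cos²(34°) = 0.5349 · 0.6873 I₀ = 0.3676 I₀.
I₃ = I₂ cos²(30°) = 0.3676 · 0.75 I₀ = 0.2757 I₀.
Transmitted fraction = 0.2757.

≈ 0.276 I₀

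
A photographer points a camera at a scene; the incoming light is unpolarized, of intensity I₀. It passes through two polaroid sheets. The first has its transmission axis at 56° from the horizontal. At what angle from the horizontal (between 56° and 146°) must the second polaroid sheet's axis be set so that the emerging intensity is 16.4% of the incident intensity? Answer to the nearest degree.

θ ≈ 111°

Unpolarized light through the first polarizer → I₁ = ½ I₀, now polarized at 56°.
Need I₂/I₀ = 0.164, so cos²(θ − 56°) = 0.164 / 0.5 = 0.328.
θ − 56° = arccos(√0.328) = 55.1°, giving θ ≈ 56 + 55.1 = 111.1°.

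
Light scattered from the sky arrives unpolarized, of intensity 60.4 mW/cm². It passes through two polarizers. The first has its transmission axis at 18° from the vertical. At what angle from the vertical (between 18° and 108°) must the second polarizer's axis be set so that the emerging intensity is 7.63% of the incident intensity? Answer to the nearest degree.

Unpolarized light through the first polarizer → I₁ = ½ I₀, now polarized at 18°.
Need I₂/I₀ = 0.0763, so cos²(θ − 18°) = 0.0763 / 0.5 = 0.1526.
θ − 18° = arccos(√0.1526) = 67.0°, giving θ ≈ 18 + 67.0 = 85.0°.

θ ≈ 85°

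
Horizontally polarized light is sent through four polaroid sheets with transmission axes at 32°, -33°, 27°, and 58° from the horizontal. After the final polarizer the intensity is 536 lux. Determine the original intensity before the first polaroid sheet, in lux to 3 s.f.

I₀ ≈ 2.27e4 lux

I₁ = I₀ cos²(32° − 0°) = I₀ cos²(32°) = 0.7192 I₀.
I₂ = I₁ cos²(-33° − 32°) = 0.7192 I₀ · cos²(65°) = 0.1285 I₀.
I₃ = I₂ cos²(27° + 33°) = 0.1285 I₀ · cos²(60°) = 0.03211 I₀.
I₄ = I₃ cos²(58° − 27°) = 0.03211 I₀ · cos²(31°) = 0.02359 I₀.
So 536 lux = 0.02359 I₀, giving I₀ = 536/0.02359 = 2.272e+04 lux.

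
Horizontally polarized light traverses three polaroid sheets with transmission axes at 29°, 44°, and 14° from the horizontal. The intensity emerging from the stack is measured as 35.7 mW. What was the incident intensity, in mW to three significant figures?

I₀ ≈ 66.7 mW

I₁ = I₀ cos²(29° − 0°) = I₀ cos²(29°) = 0.765 I₀.
I₂ = I₁ cos²(44° − 29°) = 0.765 I₀ · cos²(15°) = 0.7137 I₀.
I₃ = I₂ cos²(14° − 44°) = 0.7137 I₀ · cos²(30°) = 0.5353 I₀.
So 35.7 mW = 0.5353 I₀, giving I₀ = 35.7/0.5353 = 66.69 mW.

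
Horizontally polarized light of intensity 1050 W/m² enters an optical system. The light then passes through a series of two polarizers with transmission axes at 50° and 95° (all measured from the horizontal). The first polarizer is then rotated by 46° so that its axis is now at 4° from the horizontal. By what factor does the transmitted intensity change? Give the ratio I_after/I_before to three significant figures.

I_new/I_old ≈ 0.00147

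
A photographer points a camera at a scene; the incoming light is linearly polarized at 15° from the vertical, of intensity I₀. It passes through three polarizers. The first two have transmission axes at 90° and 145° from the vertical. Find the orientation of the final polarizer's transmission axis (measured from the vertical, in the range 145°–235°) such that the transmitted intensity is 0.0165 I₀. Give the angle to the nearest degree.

θ ≈ 175°

I₁ = I₀ cos²(90° − 15°) = I₀ cos²(75°) = 0.06699 I₀.
I₂ = I₁ cos²(145° − 90°) = 0.06699 I₀ · cos²(55°) = 0.02204 I₀.
Need I₃/I₀ = 0.0165, so cos²(θ − 145°) = 0.0165 / 0.02204 = 0.7487.
θ − 145° = arccos(√0.7487) = 30.1°, giving θ ≈ 145 + 30.1 = 175.1°.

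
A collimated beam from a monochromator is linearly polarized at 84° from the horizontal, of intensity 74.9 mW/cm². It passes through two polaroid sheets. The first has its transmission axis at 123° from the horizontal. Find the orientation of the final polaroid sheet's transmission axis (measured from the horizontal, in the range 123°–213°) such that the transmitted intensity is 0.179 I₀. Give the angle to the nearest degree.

I₁ = I₀ cos²(123° − 84°) = I₀ cos²(39°) = 0.604 I₀.
Need I₂/I₀ = 0.179, so cos²(θ − 123°) = 0.179 / 0.604 = 0.2964.
θ − 123° = arccos(√0.2964) = 57.0°, giving θ ≈ 123 + 57.0 = 180.0°.

θ ≈ 180°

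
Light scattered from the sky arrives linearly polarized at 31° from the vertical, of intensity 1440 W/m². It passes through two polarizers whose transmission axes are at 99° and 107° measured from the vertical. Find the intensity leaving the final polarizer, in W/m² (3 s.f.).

I₁ = 1440 W/m² · cos²(68°) = 202.1 W/m².
I₂ = I₁ · cos²(8°) = 202.1 · 0.9806 = 198.2 W/m².

I ≈ 198 W/m²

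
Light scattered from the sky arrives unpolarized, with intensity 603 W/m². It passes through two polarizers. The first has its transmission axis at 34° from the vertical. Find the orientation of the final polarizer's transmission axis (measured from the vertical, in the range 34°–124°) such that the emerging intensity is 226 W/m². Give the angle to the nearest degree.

Unpolarized light through the first polarizer → I₁ = ½ I₀, now polarized at 34°.
Target fraction: 226 / 603 W/m² = 0.3748 of I₀.
Need I₂/I₀ = 0.3748, so cos²(θ − 34°) = 0.3748 / 0.5 = 0.7496.
θ − 34° = arccos(√0.7496) = 30.0°, giving θ ≈ 34 + 30.0 = 64.0°.

θ ≈ 64°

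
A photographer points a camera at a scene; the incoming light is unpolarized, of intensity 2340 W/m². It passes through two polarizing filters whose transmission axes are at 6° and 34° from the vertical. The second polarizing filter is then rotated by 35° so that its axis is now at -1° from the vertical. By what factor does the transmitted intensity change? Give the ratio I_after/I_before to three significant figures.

Before rotation:
Unpolarized light through the first polarizer → I₁ = ½ I₀, now polarized at 6°.
I₂ = I₁ cos²(34° − 6°) = 0.5 I₀ · cos²(28°) = 0.3898 I₀.
After rotation:
Unpolarized light through the first polarizer → I₁ = ½ I₀, now polarized at 6°.
I₂ = I₁ cos²(-1° − 6°) = 0.5 I₀ · cos²(7°) = 0.4926 I₀.
Ratio = 0.4926 / 0.3898 = 1.264.

I_new/I_old ≈ 1.26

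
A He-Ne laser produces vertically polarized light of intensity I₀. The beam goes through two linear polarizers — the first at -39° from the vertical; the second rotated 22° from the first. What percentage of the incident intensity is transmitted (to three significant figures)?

≈ 51.9%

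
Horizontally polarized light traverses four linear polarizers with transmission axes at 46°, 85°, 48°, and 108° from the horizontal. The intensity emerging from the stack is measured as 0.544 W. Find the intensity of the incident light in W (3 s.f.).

I₀ ≈ 11.7 W

I₁ = I₀ cos²(46° − 0°) = I₀ cos²(46°) = 0.4826 I₀.
I₂ = I₁ cos²(85° − 46°) = 0.4826 I₀ · cos²(39°) = 0.2914 I₀.
I₃ = I₂ cos²(48° − 85°) = 0.2914 I₀ · cos²(37°) = 0.1859 I₀.
I₄ = I₃ cos²(108° − 48°) = 0.1859 I₀ · cos²(60°) = 0.04647 I₀.
So 0.544 W = 0.04647 I₀, giving I₀ = 0.544/0.04647 = 11.71 W.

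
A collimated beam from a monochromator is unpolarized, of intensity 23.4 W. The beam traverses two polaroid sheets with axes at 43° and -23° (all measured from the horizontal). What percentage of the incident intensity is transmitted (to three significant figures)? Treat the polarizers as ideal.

≈ 8.27%

Unpolarized light through the first polarizer → I₁ = 23.4 W/2 = 11.7 W, polarized at 43°.
I₂ = I₁ · cos²(66°) = 11.7 · 0.1654 = 1.936 W.
That is 8.272% of the incident intensity.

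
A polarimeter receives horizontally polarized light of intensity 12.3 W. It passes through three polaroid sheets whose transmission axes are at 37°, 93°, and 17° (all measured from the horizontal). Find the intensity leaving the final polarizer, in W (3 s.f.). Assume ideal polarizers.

I ≈ 0.144 W

I₁ = 12.3 W · cos²(37°) = 7.845 W.
I₂ = I₁ · cos²(56°) = 7.845 · 0.3127 = 2.453 W.
I₃ = I₂ · cos²(76°) = 2.453 · 0.05853 = 0.1436 W.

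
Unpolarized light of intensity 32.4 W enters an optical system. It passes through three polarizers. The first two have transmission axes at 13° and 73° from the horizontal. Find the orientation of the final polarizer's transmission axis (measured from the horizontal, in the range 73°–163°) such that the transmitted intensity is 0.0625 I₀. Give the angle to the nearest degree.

θ ≈ 118°

Unpolarized light through the first polarizer → I₁ = ½ I₀, now polarized at 13°.
I₂ = I₁ cos²(73° − 13°) = 0.5 I₀ · cos²(60°) = 0.125 I₀.
Need I₃/I₀ = 0.0625, so cos²(θ − 73°) = 0.0625 / 0.125 = 0.5.
θ − 73° = arccos(√0.5) = 45.0°, giving θ ≈ 73 + 45.0 = 118.0°.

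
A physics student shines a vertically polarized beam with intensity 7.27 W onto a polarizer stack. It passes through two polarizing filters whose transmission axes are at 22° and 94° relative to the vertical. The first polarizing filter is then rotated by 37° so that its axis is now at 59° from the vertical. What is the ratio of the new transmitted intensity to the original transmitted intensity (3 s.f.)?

I_new/I_old ≈ 2.17

Before rotation:
By Malus's law, I₁ = I₀ cos²(22° − 0°) = I₀ cos²(22°) = 0.8597 I₀.
I₂ = I₁ cos²(94° − 22°) = 0.8597 I₀ · cos²(72°) = 0.08209 I₀.
After rotation:
I₁ = I₀ cos²(59° − 0°) = I₀ cos²(59°) = 0.2653 I₀.
I₂ = I₁ cos²(94° − 59°) = 0.2653 I₀ · cos²(35°) = 0.178 I₀.
Ratio = 0.178 / 0.08209 = 2.168.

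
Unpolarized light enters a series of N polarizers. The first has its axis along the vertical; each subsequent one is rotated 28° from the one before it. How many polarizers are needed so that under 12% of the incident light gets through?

N = 7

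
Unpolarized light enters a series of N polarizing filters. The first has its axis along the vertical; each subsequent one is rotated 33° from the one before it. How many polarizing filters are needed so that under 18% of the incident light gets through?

N = 4

First polarizer halves the unpolarized light: factor 1/2.
Each further stage multiplies by cos²(33°) = 0.7034.
After N polarizers: T = 0.5·0.7034^(N−1). Require T < 0.18 ⇒ N−1 > ln(0.18/0.5)/ln(0.7034) = 2.90, so N−1 ≥ 3 and N = 4.
Check: N=4 gives T = 0.174 < 0.18; N=3 gives T = 0.2474.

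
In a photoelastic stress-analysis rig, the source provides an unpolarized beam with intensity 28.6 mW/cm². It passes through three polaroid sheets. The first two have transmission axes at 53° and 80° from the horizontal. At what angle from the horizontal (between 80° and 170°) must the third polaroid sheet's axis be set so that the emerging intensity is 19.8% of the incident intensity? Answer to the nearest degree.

Unpolarized light through the first polarizer → I₁ = ½ I₀, now polarized at 53°.
I₂ = I₁ cos²(80° − 53°) = 0.5 I₀ · cos²(27°) = 0.3969 I₀.
Need I₃/I₀ = 0.198, so cos²(θ − 80°) = 0.198 / 0.3969 = 0.4988.
θ − 80° = arccos(√0.4988) = 45.1°, giving θ ≈ 80 + 45.1 = 125.1°.

θ ≈ 125°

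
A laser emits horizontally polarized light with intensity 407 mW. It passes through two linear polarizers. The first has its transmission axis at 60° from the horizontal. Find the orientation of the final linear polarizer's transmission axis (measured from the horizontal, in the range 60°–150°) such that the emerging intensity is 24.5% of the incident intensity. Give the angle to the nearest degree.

I₁ = I₀ cos²(60° − 0°) = I₀ cos²(60°) = 0.25 I₀.
Need I₂/I₀ = 0.245, so cos²(θ − 60°) = 0.245 / 0.25 = 0.98.
θ − 60° = arccos(√0.98) = 8.1°, giving θ ≈ 60 + 8.1 = 68.1°.

θ ≈ 68°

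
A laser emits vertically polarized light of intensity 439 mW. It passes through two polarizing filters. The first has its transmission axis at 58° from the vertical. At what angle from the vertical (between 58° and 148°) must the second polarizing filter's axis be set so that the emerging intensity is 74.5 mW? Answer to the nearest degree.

θ ≈ 97°

I₁ = I₀ cos²(58° − 0°) = I₀ cos²(58°) = 0.2808 I₀.
Target fraction: 74.5 / 439 mW = 0.1697 of I₀.
Need I₂/I₀ = 0.1697, so cos²(θ − 58°) = 0.1697 / 0.2808 = 0.6043.
θ − 58° = arccos(√0.6043) = 39.0°, giving θ ≈ 58 + 39.0 = 97.0°.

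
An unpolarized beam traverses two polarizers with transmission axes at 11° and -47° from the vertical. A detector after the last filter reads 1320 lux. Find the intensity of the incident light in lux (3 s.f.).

I₀ ≈ 9400 lux

Unpolarized light through the first polarizer → I₁ = ½ I₀, now polarized at 11°.
I₂ = I₁ cos²(-47° − 11°) = 0.5 I₀ · cos²(58°) = 0.1404 I₀.
So 1320 lux = 0.1404 I₀, giving I₀ = 1320/0.1404 = 9401 lux.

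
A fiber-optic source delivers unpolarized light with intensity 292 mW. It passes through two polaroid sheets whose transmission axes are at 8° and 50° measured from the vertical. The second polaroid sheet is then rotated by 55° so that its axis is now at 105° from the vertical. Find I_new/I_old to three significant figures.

I_new/I_old ≈ 0.0269

Before rotation:
Unpolarized light through the first polarizer → I₁ = ½ I₀, now polarized at 8°.
I₂ = I₁ cos²(50° − 8°) = 0.5 I₀ · cos²(42°) = 0.2761 I₀.
After rotation:
Unpolarized light through the first polarizer → I₁ = ½ I₀, now polarized at 8°.
Angle between axes 1 and 2: 83°. I₂ = 0.5 I₀ · cos²(83°) = 0.007426 I₀.
Ratio = 0.007426 / 0.2761 = 0.02689.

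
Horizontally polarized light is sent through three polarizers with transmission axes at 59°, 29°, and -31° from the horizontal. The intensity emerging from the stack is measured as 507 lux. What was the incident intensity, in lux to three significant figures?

I₀ ≈ 1.02e4 lux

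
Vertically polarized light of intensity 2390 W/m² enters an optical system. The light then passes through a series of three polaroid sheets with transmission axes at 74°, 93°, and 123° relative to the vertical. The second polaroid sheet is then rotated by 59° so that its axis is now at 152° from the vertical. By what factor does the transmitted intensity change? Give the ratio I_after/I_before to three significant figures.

Before rotation:
I₁ = I₀ cos²(74° − 0°) = I₀ cos²(74°) = 0.07598 I₀.
I₂ = I₁ cos²(93° − 74°) = 0.07598 I₀ · cos²(19°) = 0.06792 I₀.
I₃ = I₂ cos²(123° − 93°) = 0.06792 I₀ · cos²(30°) = 0.05094 I₀.
After rotation:
I₁ = I₀ cos²(74° − 0°) = I₀ cos²(74°) = 0.07598 I₀.
I₂ = I₁ cos²(152° − 74°) = 0.07598 I₀ · cos²(78°) = 0.003284 I₀.
I₃ = I₂ cos²(123° − 152°) = 0.003284 I₀ · cos²(29°) = 0.002512 I₀.
Ratio = 0.002512 / 0.05094 = 0.04932.

I_new/I_old ≈ 0.0493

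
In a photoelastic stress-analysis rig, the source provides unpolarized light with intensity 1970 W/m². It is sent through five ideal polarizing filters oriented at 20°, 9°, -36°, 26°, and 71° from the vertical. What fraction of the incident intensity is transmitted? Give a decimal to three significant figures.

Unpolarized light through the first polarizer → I₁ = 1970 W/m²/2 = 985 W/m², polarized at 20°.
I₂ = I₁ · cos²(11°) = 985 · 0.9636 = 949.1 W/m².
I₃ = I₂ · cos²(45°) = 949.1 · 0.5 = 474.6 W/m².
I₄ = I₃ · cos²(62°) = 474.6 · 0.2204 = 104.6 W/m².
I₅ = I₄ · cos²(45°) = 104.6 · 0.5 = 52.3 W/m².
Transmitted fraction = 0.02655.

I/I₀ ≈ 0.0265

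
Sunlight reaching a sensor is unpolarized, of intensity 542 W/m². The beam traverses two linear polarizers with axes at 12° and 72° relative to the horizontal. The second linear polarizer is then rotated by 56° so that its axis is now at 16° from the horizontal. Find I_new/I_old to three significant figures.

Before rotation:
Unpolarized light through the first polarizer → I₁ = ½ I₀, now polarized at 12°.
I₂ = I₁ cos²(72° − 12°) = 0.5 I₀ · cos²(60°) = 0.125 I₀.
After rotation:
Unpolarized light through the first polarizer → I₁ = ½ I₀, now polarized at 12°.
I₂ = I₁ cos²(16° − 12°) = 0.5 I₀ · cos²(4°) = 0.4976 I₀.
Ratio = 0.4976 / 0.125 = 3.981.

I_new/I_old ≈ 3.98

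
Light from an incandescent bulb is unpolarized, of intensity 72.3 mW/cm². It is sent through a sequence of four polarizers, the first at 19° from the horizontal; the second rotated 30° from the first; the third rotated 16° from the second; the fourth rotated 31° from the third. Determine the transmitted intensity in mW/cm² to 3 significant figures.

I ≈ 18.4 mW/cm²

Unpolarized light through the first polarizer → I₁ = 72.3 mW/cm²/2 = 36.15 mW/cm², polarized at 19°.
I₂ = I₁ · cos²(30°) = 36.15 · 0.75 = 27.11 mW/cm².
I₃ = I₂ · cos²(16°) = 27.11 · 0.924 = 25.05 mW/cm².
I₄ = I₃ · cos²(31°) = 25.05 · 0.7347 = 18.41 mW/cm².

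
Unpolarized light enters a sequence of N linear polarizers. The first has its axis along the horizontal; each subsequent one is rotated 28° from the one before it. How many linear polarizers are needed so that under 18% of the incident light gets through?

First polarizer halves the unpolarized light: factor 1/2.
Each further stage multiplies by cos²(28°) = 0.7796.
After N polarizers: T = 0.5·0.7796^(N−1). Require T < 0.18 ⇒ N−1 > ln(0.18/0.5)/ln(0.7796) = 4.10, so N−1 ≥ 5 and N = 6.
Check: N=6 gives T = 0.144 < 0.18; N=5 gives T = 0.1847.

N = 6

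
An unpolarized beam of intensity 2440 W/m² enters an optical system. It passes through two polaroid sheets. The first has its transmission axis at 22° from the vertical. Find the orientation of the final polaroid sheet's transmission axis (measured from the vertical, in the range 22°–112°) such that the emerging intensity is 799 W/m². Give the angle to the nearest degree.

Unpolarized light through the first polarizer → I₁ = ½ I₀, now polarized at 22°.
Target fraction: 799 / 2440 W/m² = 0.3275 of I₀.
Need I₂/I₀ = 0.3275, so cos²(θ − 22°) = 0.3275 / 0.5 = 0.6549.
θ − 22° = arccos(√0.6549) = 36.0°, giving θ ≈ 22 + 36.0 = 58.0°.

θ ≈ 58°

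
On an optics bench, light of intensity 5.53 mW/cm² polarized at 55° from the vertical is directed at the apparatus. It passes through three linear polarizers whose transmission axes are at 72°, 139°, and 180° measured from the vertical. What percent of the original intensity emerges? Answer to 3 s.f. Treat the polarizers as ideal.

≈ 7.95%

I₁ = 5.53 mW/cm² · cos²(17°) = 5.057 mW/cm².
I₂ = I₁ · cos²(67°) = 5.057 · 0.1527 = 0.7721 mW/cm².
I₃ = I₂ · cos²(41°) = 0.7721 · 0.5696 = 0.4398 mW/cm².
That is 7.953% of the incident intensity.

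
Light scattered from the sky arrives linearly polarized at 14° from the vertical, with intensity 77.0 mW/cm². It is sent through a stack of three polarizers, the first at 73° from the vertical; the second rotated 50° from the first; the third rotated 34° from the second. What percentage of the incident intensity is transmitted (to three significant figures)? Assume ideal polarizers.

≈ 7.53%

I₁ = 77.0 mW/cm² · cos²(59°) = 20.43 mW/cm².
I₂ = I₁ · cos²(50°) = 20.43 · 0.4132 = 8.439 mW/cm².
I₃ = I₂ · cos²(34°) = 8.439 · 0.6873 = 5.8 mW/cm².
That is 7.533% of the incident intensity.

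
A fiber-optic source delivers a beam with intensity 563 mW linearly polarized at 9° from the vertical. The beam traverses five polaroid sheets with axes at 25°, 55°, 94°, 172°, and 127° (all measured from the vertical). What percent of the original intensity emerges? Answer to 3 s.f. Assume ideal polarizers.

≈ 0.905%

By Malus's law, I₁ = 563 mW · cos²(16°) = 520.2 mW.
I₂ = I₁ · cos²(30°) = 520.2 · 0.75 = 390.2 mW.
I₃ = I₂ · cos²(39°) = 390.2 · 0.604 = 235.6 mW.
I₄ = I₃ · cos²(78°) = 235.6 · 0.04323 = 10.19 mW.
I₅ = I₄ · cos²(45°) = 10.19 · 0.5 = 5.093 mW.
That is 0.9046% of the incident intensity.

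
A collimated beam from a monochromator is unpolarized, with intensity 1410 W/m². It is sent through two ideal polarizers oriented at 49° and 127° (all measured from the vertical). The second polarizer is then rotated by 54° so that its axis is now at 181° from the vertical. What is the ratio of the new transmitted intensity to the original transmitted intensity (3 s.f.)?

Before rotation:
Unpolarized light through the first polarizer → I₁ = ½ I₀, now polarized at 49°.
I₂ = I₁ cos²(127° − 49°) = 0.5 I₀ · cos²(78°) = 0.02161 I₀.
After rotation:
Unpolarized light through the first polarizer → I₁ = ½ I₀, now polarized at 49°.
Angle between axes 1 and 2: 48°. I₂ = 0.5 I₀ · cos²(48°) = 0.2239 I₀.
Ratio = 0.2239 / 0.02161 = 10.36.

I_new/I_old ≈ 10.4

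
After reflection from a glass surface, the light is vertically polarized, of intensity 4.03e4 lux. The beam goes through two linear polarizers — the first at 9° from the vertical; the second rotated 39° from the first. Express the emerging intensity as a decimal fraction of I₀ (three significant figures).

I₁ = 4.03e4 lux · cos²(9°) = 3.931e+04 lux.
I₂ = I₁ · cos²(39°) = 3.931e+04 · 0.604 = 2.374e+04 lux.
Transmitted fraction = 0.5892.

I/I₀ ≈ 0.589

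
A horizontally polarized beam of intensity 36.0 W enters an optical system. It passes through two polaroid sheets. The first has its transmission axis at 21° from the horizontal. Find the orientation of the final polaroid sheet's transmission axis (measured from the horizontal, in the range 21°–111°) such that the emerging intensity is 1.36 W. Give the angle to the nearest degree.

I₁ = I₀ cos²(21° − 0°) = I₀ cos²(21°) = 0.8716 I₀.
Target fraction: 1.36 / 36.0 W = 0.03778 of I₀.
Need I₂/I₀ = 0.03778, so cos²(θ − 21°) = 0.03778 / 0.8716 = 0.04334.
θ − 21° = arccos(√0.04334) = 78.0°, giving θ ≈ 21 + 78.0 = 99.0°.

θ ≈ 99°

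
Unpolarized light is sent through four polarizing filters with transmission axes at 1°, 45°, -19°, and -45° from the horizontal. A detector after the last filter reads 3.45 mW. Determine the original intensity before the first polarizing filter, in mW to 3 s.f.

I₀ ≈ 85.9 mW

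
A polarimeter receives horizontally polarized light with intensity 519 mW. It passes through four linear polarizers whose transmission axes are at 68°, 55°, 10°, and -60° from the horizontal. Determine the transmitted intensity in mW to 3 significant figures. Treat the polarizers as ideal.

By Malus's law, I₁ = 519 mW · cos²(68°) = 72.83 mW.
I₂ = I₁ · cos²(13°) = 72.83 · 0.9494 = 69.15 mW.
I₃ = I₂ · cos²(45°) = 69.15 · 0.5 = 34.57 mW.
I₄ = I₃ · cos²(70°) = 34.57 · 0.117 = 4.044 mW.

I ≈ 4.04 mW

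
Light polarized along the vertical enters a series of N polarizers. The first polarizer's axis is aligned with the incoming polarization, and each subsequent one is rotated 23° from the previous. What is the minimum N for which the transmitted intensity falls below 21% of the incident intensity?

N = 11

First polarizer is aligned with the polarization: full transmission.
Each further stage multiplies by cos²(23°) = 0.8473.
After N polarizers: T = 0.8473^(N−1). Require T < 0.21 ⇒ N−1 > ln(0.21)/ln(0.8473) = 9.42, so N−1 ≥ 10 and N = 11.
Check: N=11 gives T = 0.1908 < 0.21; N=10 gives T = 0.2251.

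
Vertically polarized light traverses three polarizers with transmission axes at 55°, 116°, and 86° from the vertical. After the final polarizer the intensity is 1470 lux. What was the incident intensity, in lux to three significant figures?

I₀ ≈ 2.53e4 lux

By Malus's law, I₁ = I₀ cos²(55° − 0°) = I₀ cos²(55°) = 0.329 I₀.
I₂ = I₁ cos²(116° − 55°) = 0.329 I₀ · cos²(61°) = 0.07733 I₀.
I₃ = I₂ cos²(86° − 116°) = 0.07733 I₀ · cos²(30°) = 0.05799 I₀.
So 1470 lux = 0.05799 I₀, giving I₀ = 1470/0.05799 = 2.535e+04 lux.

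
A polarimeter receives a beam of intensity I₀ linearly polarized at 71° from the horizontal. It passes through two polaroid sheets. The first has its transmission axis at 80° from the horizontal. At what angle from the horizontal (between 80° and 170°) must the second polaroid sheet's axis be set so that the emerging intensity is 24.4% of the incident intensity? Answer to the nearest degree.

θ ≈ 140°

By Malus's law, I₁ = I₀ cos²(80° − 71°) = I₀ cos²(9°) = 0.9755 I₀.
Need I₂/I₀ = 0.244, so cos²(θ − 80°) = 0.244 / 0.9755 = 0.2501.
θ − 80° = arccos(√0.2501) = 60.0°, giving θ ≈ 80 + 60.0 = 140.0°.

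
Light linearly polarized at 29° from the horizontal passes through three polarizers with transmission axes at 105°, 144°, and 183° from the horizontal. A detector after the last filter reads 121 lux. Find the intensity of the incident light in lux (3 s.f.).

I₀ ≈ 5670 lux

I₁ = I₀ cos²(105° − 29°) = I₀ cos²(76°) = 0.05853 I₀.
I₂ = I₁ cos²(144° − 105°) = 0.05853 I₀ · cos²(39°) = 0.03535 I₀.
I₃ = I₂ cos²(183° − 144°) = 0.03535 I₀ · cos²(39°) = 0.02135 I₀.
So 121 lux = 0.02135 I₀, giving I₀ = 121/0.02135 = 5668 lux.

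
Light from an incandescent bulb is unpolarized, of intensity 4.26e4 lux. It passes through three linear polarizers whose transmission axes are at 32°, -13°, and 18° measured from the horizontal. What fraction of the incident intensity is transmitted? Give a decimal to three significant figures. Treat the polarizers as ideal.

I/I₀ ≈ 0.184

Unpolarized light through the first polarizer → I₁ = 4.26e4 lux/2 = 2.13e+04 lux, polarized at 32°.
I₂ = I₁ · cos²(45°) = 2.13e+04 · 0.5 = 1.065e+04 lux.
I₃ = I₂ · cos²(31°) = 1.065e+04 · 0.7347 = 7825 lux.
Transmitted fraction = 0.1837.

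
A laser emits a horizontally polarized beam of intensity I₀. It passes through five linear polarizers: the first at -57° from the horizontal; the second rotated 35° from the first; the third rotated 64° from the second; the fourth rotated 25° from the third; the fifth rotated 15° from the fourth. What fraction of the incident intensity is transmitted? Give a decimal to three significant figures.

≈ 0.0293 I₀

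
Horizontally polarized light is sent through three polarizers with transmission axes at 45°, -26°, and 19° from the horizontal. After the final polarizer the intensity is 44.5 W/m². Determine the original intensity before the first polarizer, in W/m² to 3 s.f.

I₁ = I₀ cos²(45° − 0°) = I₀ cos²(45°) = 0.5 I₀.
I₂ = I₁ cos²(-26° − 45°) = 0.5 I₀ · cos²(71°) = 0.053 I₀.
I₃ = I₂ cos²(19° + 26°) = 0.053 I₀ · cos²(45°) = 0.0265 I₀.
So 44.5 W/m² = 0.0265 I₀, giving I₀ = 44.5/0.0265 = 1679 W/m².

I₀ ≈ 1680 W/m²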